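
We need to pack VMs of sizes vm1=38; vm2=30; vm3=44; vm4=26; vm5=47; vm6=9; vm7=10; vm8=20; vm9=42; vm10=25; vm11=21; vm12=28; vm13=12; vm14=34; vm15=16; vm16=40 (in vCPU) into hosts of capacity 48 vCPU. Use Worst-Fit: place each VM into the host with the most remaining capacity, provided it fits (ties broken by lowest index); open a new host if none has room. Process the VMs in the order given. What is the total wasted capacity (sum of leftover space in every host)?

host 1: place vm1 (38 vCPU), 10 vCPU left
host 2: place vm2 (30 vCPU), 18 vCPU left
host 3: place vm3 (44 vCPU), 4 vCPU left
host 4: place vm4 (26 vCPU), 22 vCPU left
host 5: place vm5 (47 vCPU), 1 vCPU left
host 4: place vm6 (9 vCPU), 13 vCPU left
host 2: place vm7 (10 vCPU), 8 vCPU left
host 6: place vm8 (20 vCPU), 28 vCPU left
host 7: place vm9 (42 vCPU), 6 vCPU left
host 6: place vm10 (25 vCPU), 3 vCPU left
host 8: place vm11 (21 vCPU), 27 vCPU left
host 9: place vm12 (28 vCPU), 20 vCPU left
host 8: place vm13 (12 vCPU), 15 vCPU left
host 10: place vm14 (34 vCPU), 14 vCPU left
host 9: place vm15 (16 vCPU), 4 vCPU left
host 11: place vm16 (40 vCPU), 8 vCPU left
11 hosts × 48 vCPU = 528 vCPU; used 442 vCPU; unused 86 vCPU.

86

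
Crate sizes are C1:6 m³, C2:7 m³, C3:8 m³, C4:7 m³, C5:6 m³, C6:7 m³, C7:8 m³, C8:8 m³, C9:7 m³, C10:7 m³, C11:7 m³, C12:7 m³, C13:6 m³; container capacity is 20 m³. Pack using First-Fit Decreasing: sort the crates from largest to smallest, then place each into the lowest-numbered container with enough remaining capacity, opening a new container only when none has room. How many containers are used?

5

Sorted descending: 8, 8, 8, 7, 7, 7, 7, 7, 7, 7, 6, 6, 6.
8 m³ → container 1 (remaining 12 m³)
8 m³ → container 1 (remaining 4 m³)
8 m³ → container 2 (remaining 12 m³)
7 m³ → container 2 (remaining 5 m³)
7 m³ → container 3 (remaining 13 m³)
7 m³ → container 3 (remaining 6 m³)
7 m³ → container 4 (remaining 13 m³)
7 m³ → container 4 (remaining 6 m³)
7 m³ → container 5 (remaining 13 m³)
7 m³ → container 5 (remaining 6 m³)
6 m³ → container 3 (remaining 0 m³)
6 m³ → container 4 (remaining 0 m³)
6 m³ → container 5 (remaining 0 m³)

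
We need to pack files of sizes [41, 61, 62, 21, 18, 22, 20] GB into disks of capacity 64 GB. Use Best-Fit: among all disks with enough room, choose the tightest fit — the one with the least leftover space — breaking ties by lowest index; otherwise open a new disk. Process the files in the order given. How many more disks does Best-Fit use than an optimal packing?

Best-Fit: [41,21] [61] [62] [18,22,20] → 4 disks.
Total size 245 GB; any packing needs at least ⌈245/64⌉ = 4 disks.
So 4 is already optimal.

0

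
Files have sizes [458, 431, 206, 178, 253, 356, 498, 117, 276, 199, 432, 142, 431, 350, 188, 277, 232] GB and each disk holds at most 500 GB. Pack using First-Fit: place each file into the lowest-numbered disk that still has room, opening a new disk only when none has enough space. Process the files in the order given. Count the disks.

12 disks

Put 458 GB in disk 1; 42 GB remain.
Put 431 GB in disk 2; 69 GB remain.
Put 206 GB in disk 3; 294 GB remain.
Put 178 GB in disk 3; 116 GB remain.
Put 253 GB in disk 4; 247 GB remain.
Put 356 GB in disk 5; 144 GB remain.
Put 498 GB in disk 6; 2 GB remain.
Put 117 GB in disk 4; 130 GB remain.
Put 276 GB in disk 7; 224 GB remain.
Put 199 GB in disk 7; 25 GB remain.
Put 432 GB in disk 8; 68 GB remain.
Put 142 GB in disk 5; 2 GB remain.
Put 431 GB in disk 9; 69 GB remain.
Put 350 GB in disk 10; 150 GB remain.
Put 188 GB in disk 11; 312 GB remain.
Put 277 GB in disk 11; 35 GB remain.
Put 232 GB in disk 12; 268 GB remain.
Final disks: [458] [431] [206,178] [253,117] [356,142] [498] [276,199] [432] [431] [350] [188,277] [232].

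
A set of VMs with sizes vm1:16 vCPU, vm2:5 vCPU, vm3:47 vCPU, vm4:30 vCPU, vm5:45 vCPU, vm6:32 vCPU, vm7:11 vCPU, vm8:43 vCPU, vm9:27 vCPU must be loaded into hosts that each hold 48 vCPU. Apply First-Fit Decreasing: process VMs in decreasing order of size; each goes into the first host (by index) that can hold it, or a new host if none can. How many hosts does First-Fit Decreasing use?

6

Sorted descending: 47, 45, 43, 32, 30, 27, 16, 11, 5.
host 1: place 47 vCPU, 1 vCPU left
host 2: place 45 vCPU, 3 vCPU left
host 3: place 43 vCPU, 5 vCPU left
host 4: place 32 vCPU, 16 vCPU left
host 5: place 30 vCPU, 18 vCPU left
host 6: place 27 vCPU, 21 vCPU left
host 4: place 16 vCPU, 0 vCPU left
host 5: place 11 vCPU, 7 vCPU left
host 3: place 5 vCPU, 0 vCPU left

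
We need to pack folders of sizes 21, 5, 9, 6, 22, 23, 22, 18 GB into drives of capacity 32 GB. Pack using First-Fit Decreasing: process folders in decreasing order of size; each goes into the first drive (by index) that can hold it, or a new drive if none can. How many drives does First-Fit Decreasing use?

5 drives

Sorted descending: 23, 22, 22, 21, 18, 9, 6, 5.
drive 1: place 23 GB, 9 GB left
drive 2: place 22 GB, 10 GB left
drive 3: place 22 GB, 10 GB left
drive 4: place 21 GB, 11 GB left
drive 5: place 18 GB, 14 GB left
drive 1: place 9 GB, 0 GB left
drive 2: place 6 GB, 4 GB left
drive 3: place 5 GB, 5 GB left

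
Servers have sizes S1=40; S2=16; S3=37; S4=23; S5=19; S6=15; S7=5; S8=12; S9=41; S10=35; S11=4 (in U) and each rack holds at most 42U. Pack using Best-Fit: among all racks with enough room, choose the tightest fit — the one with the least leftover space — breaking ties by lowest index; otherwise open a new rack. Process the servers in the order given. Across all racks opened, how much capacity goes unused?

Put S1 (40U) in rack 1; 2U remain.
Put S2 (16U) in rack 2; 26U remain.
Put S3 (37U) in rack 3; 5U remain.
Put S4 (23U) in rack 2; 3U remain.
Put S5 (19U) in rack 4; 23U remain.
Put S6 (15U) in rack 4; 8U remain.
Put S7 (5U) in rack 3; 0U remain.
Put S8 (12U) in rack 5; 30U remain.
Put S9 (41U) in rack 6; 1U remain.
Put S10 (35U) in rack 7; 7U remain.
Put S11 (4U) in rack 7; 3U remain.
7 racks × 42U = 294U; used 247U; unused 47U.

47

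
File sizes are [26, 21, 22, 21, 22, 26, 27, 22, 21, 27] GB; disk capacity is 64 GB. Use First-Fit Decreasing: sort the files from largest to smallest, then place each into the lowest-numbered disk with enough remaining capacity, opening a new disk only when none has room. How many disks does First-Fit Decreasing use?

5 disks

Sorted descending: 27, 27, 26, 26, 22, 22, 22, 21, 21, 21.
Put 27 GB in disk 1; 37 GB remain.
Put 27 GB in disk 1; 10 GB remain.
Put 26 GB in disk 2; 38 GB remain.
Put 26 GB in disk 2; 12 GB remain.
Put 22 GB in disk 3; 42 GB remain.
Put 22 GB in disk 3; 20 GB remain.
Put 22 GB in disk 4; 42 GB remain.
Put 21 GB in disk 4; 21 GB remain.
Put 21 GB in disk 4; 0 GB remain.
Put 21 GB in disk 5; 43 GB remain.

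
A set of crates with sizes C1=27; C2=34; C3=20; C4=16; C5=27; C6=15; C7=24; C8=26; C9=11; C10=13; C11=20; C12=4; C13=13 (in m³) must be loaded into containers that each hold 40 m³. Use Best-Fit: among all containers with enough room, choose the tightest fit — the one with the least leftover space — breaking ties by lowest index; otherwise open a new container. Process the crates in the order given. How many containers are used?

7 containers

container 1: place C1 (27 m³), 13 m³ left
container 2: place C2 (34 m³), 6 m³ left
container 3: place C3 (20 m³), 20 m³ left
container 3: place C4 (16 m³), 4 m³ left
container 4: place C5 (27 m³), 13 m³ left
container 5: place C6 (15 m³), 25 m³ left
container 5: place C7 (24 m³), 1 m³ left
container 6: place C8 (26 m³), 14 m³ left
container 1: place C9 (11 m³), 2 m³ left
container 4: place C10 (13 m³), 0 m³ left
container 7: place C11 (20 m³), 20 m³ left
container 3: place C12 (4 m³), 0 m³ left
container 6: place C13 (13 m³), 1 m³ left
Final containers: [27,11] [34] [20,16,4] [27,13] [15,24] [26,13] [20].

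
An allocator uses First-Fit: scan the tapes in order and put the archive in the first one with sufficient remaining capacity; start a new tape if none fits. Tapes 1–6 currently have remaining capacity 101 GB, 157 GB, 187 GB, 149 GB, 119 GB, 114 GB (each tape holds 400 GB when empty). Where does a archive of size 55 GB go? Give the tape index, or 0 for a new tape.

1

Tapes with room: tape 1 (101 GB), tape 2 (157 GB), tape 3 (187 GB), tape 4 (149 GB), tape 5 (119 GB), tape 6 (114 GB).
The first with room is tape 1.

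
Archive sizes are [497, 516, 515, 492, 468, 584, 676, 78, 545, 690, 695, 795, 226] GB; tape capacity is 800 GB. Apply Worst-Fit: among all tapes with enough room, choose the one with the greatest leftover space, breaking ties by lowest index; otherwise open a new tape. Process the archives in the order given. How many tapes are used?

497 GB → tape 1 (remaining 303 GB)
516 GB → tape 2 (remaining 284 GB)
515 GB → tape 3 (remaining 285 GB)
492 GB → tape 4 (remaining 308 GB)
468 GB → tape 5 (remaining 332 GB)
584 GB → tape 6 (remaining 216 GB)
676 GB → tape 7 (remaining 124 GB)
78 GB → tape 5 (remaining 254 GB)
545 GB → tape 8 (remaining 255 GB)
690 GB → tape 9 (remaining 110 GB)
695 GB → tape 10 (remaining 105 GB)
795 GB → tape 11 (remaining 5 GB)
226 GB → tape 4 (remaining 82 GB)

11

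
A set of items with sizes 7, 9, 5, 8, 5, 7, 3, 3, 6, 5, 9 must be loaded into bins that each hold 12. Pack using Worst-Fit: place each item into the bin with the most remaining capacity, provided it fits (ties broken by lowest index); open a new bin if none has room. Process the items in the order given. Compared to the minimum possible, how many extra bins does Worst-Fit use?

Worst-Fit: [7,5] [9,3] [8,3] [5,7] [6,5] [9] → 6 bins.
Total size 67; any packing needs at least ⌈67/12⌉ = 6 bins.
So 6 is already optimal.

0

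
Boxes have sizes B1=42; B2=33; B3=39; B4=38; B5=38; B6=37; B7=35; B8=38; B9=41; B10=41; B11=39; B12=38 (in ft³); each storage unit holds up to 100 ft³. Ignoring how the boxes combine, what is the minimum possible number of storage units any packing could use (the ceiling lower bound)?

5 storage units

Total size = 42 + 33 + 39 + 38 + 38 + 37 + 35 + 38 + 41 + 41 + 39 + 38 = 459 ft³.
⌈459 / 100⌉ = 5.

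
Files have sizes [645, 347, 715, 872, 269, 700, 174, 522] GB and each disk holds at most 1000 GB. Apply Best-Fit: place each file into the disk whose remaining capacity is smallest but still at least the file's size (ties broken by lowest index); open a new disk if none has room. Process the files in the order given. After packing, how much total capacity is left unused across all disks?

disk 1: place 645 GB, 355 GB left
disk 1: place 347 GB, 8 GB left
disk 2: place 715 GB, 285 GB left
disk 3: place 872 GB, 128 GB left
disk 2: place 269 GB, 16 GB left
disk 4: place 700 GB, 300 GB left
disk 4: place 174 GB, 126 GB left
disk 5: place 522 GB, 478 GB left
5 disks × 1000 GB = 5000 GB; used 4244 GB; unused 756 GB.

756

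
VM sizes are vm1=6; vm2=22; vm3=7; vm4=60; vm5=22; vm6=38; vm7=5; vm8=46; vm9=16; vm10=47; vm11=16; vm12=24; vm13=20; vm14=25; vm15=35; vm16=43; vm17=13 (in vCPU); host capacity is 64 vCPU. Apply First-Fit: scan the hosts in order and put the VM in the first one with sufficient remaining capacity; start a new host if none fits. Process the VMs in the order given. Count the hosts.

8

host 1: place vm1 (6 vCPU), 58 vCPU left
host 1: place vm2 (22 vCPU), 36 vCPU left
host 1: place vm3 (7 vCPU), 29 vCPU left
host 2: place vm4 (60 vCPU), 4 vCPU left
host 1: place vm5 (22 vCPU), 7 vCPU left
host 3: place vm6 (38 vCPU), 26 vCPU left
host 1: place vm7 (5 vCPU), 2 vCPU left
host 4: place vm8 (46 vCPU), 18 vCPU left
host 3: place vm9 (16 vCPU), 10 vCPU left
host 5: place vm10 (47 vCPU), 17 vCPU left
host 4: place vm11 (16 vCPU), 2 vCPU left
host 6: place vm12 (24 vCPU), 40 vCPU left
host 6: place vm13 (20 vCPU), 20 vCPU left
host 7: place vm14 (25 vCPU), 39 vCPU left
host 7: place vm15 (35 vCPU), 4 vCPU left
host 8: place vm16 (43 vCPU), 21 vCPU left
host 5: place vm17 (13 vCPU), 4 vCPU left
Final hosts: [6,22,7,22,5] [60] [38,16] [46,16] [47,13] [24,20] [25,35] [43].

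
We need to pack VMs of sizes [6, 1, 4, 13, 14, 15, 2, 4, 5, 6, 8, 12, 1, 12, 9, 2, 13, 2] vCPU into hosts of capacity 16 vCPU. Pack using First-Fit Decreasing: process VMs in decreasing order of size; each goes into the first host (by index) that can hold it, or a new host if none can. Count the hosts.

Sorted descending: 15, 14, 13, 13, 12, 12, 9, 8, 6, 6, 5, 4, 4, 2, 2, 2, 1, 1.
host 1: place 15 vCPU, 1 vCPU left
host 2: place 14 vCPU, 2 vCPU left
host 3: place 13 vCPU, 3 vCPU left
host 4: place 13 vCPU, 3 vCPU left
host 5: place 12 vCPU, 4 vCPU left
host 6: place 12 vCPU, 4 vCPU left
host 7: place 9 vCPU, 7 vCPU left
host 8: place 8 vCPU, 8 vCPU left
host 7: place 6 vCPU, 1 vCPU left
host 8: place 6 vCPU, 2 vCPU left
host 9: place 5 vCPU, 11 vCPU left
host 5: place 4 vCPU, 0 vCPU left
host 6: place 4 vCPU, 0 vCPU left
host 2: place 2 vCPU, 0 vCPU left
host 3: place 2 vCPU, 1 vCPU left
host 4: place 2 vCPU, 1 vCPU left
host 1: place 1 vCPU, 0 vCPU left
host 3: place 1 vCPU, 0 vCPU left

9 hosts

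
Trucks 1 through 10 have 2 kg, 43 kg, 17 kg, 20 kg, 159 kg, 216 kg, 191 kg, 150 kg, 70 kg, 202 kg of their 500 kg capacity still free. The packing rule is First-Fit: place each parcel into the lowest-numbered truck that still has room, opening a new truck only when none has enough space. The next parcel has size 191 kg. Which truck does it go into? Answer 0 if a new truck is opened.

Trucks with room: truck 6 (216 kg), truck 7 (191 kg), truck 10 (202 kg).
The first with room is truck 6.

6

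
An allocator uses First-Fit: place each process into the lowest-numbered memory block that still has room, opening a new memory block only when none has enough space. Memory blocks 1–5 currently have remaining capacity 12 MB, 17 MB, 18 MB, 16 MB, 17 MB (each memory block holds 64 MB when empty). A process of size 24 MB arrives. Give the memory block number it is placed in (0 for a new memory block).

No memory block has ≥ 24 MB free, so a new memory block is opened.

0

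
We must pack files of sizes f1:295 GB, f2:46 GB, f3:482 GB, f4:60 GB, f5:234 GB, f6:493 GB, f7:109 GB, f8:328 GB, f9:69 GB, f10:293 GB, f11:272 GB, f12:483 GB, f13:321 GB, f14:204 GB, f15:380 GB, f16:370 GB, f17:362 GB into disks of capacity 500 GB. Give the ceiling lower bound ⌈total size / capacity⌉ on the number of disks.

10 disks

Total size = 295 + 46 + 482 + 60 + 234 + 493 + 109 + 328 + 69 + 293 + 272 + 483 + 321 + 204 + 380 + 370 + 362 = 4801 GB.
⌈4801 / 500⌉ = 10.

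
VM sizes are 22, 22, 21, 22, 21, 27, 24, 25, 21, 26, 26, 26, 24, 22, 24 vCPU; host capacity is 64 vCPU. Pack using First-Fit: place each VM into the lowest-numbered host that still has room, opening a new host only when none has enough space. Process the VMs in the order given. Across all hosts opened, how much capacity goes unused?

95

Put 22 vCPU in host 1; 42 vCPU remain.
Put 22 vCPU in host 1; 20 vCPU remain.
Put 21 vCPU in host 2; 43 vCPU remain.
Put 22 vCPU in host 2; 21 vCPU remain.
Put 21 vCPU in host 2; 0 vCPU remain.
Put 27 vCPU in host 3; 37 vCPU remain.
Put 24 vCPU in host 3; 13 vCPU remain.
Put 25 vCPU in host 4; 39 vCPU remain.
Put 21 vCPU in host 4; 18 vCPU remain.
Put 26 vCPU in host 5; 38 vCPU remain.
Put 26 vCPU in host 5; 12 vCPU remain.
Put 26 vCPU in host 6; 38 vCPU remain.
Put 24 vCPU in host 6; 14 vCPU remain.
Put 22 vCPU in host 7; 42 vCPU remain.
Put 24 vCPU in host 7; 18 vCPU remain.
7 hosts × 64 vCPU = 448 vCPU; used 353 vCPU; unused 95 vCPU.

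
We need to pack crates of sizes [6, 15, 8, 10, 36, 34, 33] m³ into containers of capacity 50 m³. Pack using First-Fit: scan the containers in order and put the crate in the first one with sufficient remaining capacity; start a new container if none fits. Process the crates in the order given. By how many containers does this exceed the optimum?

First-Fit: [6,15,8,10] [36] [34] [33] → 4 containers.
Total size 142 m³; any packing needs at least ⌈142/50⌉ = 3 containers.
An optimal packing achieves that bound: [36,10] [34,15] [33,8,6] → 3 containers.
Excess: 4 − 3 = 1.

1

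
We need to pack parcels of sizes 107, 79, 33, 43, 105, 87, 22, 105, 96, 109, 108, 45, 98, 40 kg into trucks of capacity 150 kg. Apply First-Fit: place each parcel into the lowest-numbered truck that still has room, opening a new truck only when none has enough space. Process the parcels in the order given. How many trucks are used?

107 kg → truck 1 (remaining 43 kg)
79 kg → truck 2 (remaining 71 kg)
33 kg → truck 1 (remaining 10 kg)
43 kg → truck 2 (remaining 28 kg)
105 kg → truck 3 (remaining 45 kg)
87 kg → truck 4 (remaining 63 kg)
22 kg → truck 2 (remaining 6 kg)
105 kg → truck 5 (remaining 45 kg)
96 kg → truck 6 (remaining 54 kg)
109 kg → truck 7 (remaining 41 kg)
108 kg → truck 8 (remaining 42 kg)
45 kg → truck 3 (remaining 0 kg)
98 kg → truck 9 (remaining 52 kg)
40 kg → truck 4 (remaining 23 kg)
Final trucks: [107,33] [79,43,22] [105,45] [87,40] [105] [96] [109] [108] [98].

9 trucks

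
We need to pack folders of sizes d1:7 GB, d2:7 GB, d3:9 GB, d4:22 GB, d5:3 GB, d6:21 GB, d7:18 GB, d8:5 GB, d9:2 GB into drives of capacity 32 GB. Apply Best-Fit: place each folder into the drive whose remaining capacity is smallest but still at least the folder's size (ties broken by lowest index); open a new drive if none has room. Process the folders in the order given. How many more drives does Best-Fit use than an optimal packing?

Best-Fit: [7,7,9,3,5] [22,2] [21] [18] → 4 drives.
Total size 94 GB; any packing needs at least ⌈94/32⌉ = 3 drives.
An optimal packing achieves that bound: [22,9] [21,7,3] [18,7,5,2] → 3 drives.
Excess: 4 − 3 = 1.

1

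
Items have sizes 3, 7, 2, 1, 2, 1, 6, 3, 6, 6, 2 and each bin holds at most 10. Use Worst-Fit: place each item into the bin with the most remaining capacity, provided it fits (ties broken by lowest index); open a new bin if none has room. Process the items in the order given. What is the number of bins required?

3 → bin 1 (remaining 7)
7 → bin 1 (remaining 0)
2 → bin 2 (remaining 8)
1 → bin 2 (remaining 7)
2 → bin 2 (remaining 5)
1 → bin 2 (remaining 4)
6 → bin 3 (remaining 4)
3 → bin 2 (remaining 1)
6 → bin 4 (remaining 4)
6 → bin 5 (remaining 4)
2 → bin 3 (remaining 2)

5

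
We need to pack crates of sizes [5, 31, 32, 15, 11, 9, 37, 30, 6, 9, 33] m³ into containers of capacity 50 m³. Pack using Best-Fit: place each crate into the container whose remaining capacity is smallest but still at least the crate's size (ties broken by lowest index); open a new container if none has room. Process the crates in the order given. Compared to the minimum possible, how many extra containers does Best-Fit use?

0

Best-Fit: [5,31,11] [32,15] [9,37] [30,6,9] [33] → 5 containers.
Total size 218 m³; any packing needs at least ⌈218/50⌉ = 5 containers.
So 5 is already optimal.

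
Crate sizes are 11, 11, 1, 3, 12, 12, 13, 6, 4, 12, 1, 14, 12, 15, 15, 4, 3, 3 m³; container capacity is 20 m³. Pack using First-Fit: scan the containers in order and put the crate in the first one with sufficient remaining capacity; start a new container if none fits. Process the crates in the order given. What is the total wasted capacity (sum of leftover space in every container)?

Put 11 m³ in container 1; 9 m³ remain.
Put 11 m³ in container 2; 9 m³ remain.
Put 1 m³ in container 1; 8 m³ remain.
Put 3 m³ in container 1; 5 m³ remain.
Put 12 m³ in container 3; 8 m³ remain.
Put 12 m³ in container 4; 8 m³ remain.
Put 13 m³ in container 5; 7 m³ remain.
Put 6 m³ in container 2; 3 m³ remain.
Put 4 m³ in container 1; 1 m³ remain.
Put 12 m³ in container 6; 8 m³ remain.
Put 1 m³ in container 1; 0 m³ remain.
Put 14 m³ in container 7; 6 m³ remain.
Put 12 m³ in container 8; 8 m³ remain.
Put 15 m³ in container 9; 5 m³ remain.
Put 15 m³ in container 10; 5 m³ remain.
Put 4 m³ in container 3; 4 m³ remain.
Put 3 m³ in container 2; 0 m³ remain.
Put 3 m³ in container 3; 1 m³ remain.
10 containers × 20 m³ = 200 m³; used 152 m³; unused 48 m³.

48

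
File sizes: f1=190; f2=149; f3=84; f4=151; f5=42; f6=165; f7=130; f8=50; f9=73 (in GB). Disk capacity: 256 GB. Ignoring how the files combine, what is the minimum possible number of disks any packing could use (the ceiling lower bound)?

5 disks

Total size = 190 + 149 + 84 + 151 + 42 + 165 + 130 + 50 + 73 = 1034 GB.
⌈1034 / 256⌉ = 5.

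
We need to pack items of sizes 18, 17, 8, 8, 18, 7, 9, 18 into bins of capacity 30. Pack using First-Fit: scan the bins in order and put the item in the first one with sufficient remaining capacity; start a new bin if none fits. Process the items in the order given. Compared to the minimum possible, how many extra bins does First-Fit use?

First-Fit: [18,8] [17,8] [18,7] [9,18] → 4 bins.
Total size 103; any packing needs at least ⌈103/30⌉ = 4 bins.
So 4 is already optimal.

0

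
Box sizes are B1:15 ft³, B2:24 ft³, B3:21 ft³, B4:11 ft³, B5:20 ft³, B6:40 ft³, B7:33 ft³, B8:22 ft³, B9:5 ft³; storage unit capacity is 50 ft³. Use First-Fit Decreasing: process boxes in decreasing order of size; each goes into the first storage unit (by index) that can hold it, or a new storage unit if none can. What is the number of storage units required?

5

Sorted descending: 40, 33, 24, 22, 21, 20, 15, 11, 5.
Put 40 ft³ in storage unit 1; 10 ft³ remain.
Put 33 ft³ in storage unit 2; 17 ft³ remain.
Put 24 ft³ in storage unit 3; 26 ft³ remain.
Put 22 ft³ in storage unit 3; 4 ft³ remain.
Put 21 ft³ in storage unit 4; 29 ft³ remain.
Put 20 ft³ in storage unit 4; 9 ft³ remain.
Put 15 ft³ in storage unit 2; 2 ft³ remain.
Put 11 ft³ in storage unit 5; 39 ft³ remain.
Put 5 ft³ in storage unit 1; 5 ft³ remain.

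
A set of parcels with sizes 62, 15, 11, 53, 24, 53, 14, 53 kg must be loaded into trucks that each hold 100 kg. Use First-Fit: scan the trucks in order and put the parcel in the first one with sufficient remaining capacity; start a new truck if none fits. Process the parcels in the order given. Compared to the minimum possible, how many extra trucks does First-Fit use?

First-Fit: [62,15,11] [53,24,14] [53] [53] → 4 trucks.
4 parcels exceed 50 kg (half the capacity), and no two of those can share a truck, so at least 4 trucks are needed.
So 4 is already optimal.

0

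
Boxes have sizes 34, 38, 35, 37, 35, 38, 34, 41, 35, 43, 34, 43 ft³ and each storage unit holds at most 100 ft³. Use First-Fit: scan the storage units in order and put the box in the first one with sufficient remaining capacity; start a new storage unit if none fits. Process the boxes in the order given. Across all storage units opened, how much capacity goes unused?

153

storage unit 1: place 34 ft³, 66 ft³ left
storage unit 1: place 38 ft³, 28 ft³ left
storage unit 2: place 35 ft³, 65 ft³ left
storage unit 2: place 37 ft³, 28 ft³ left
storage unit 3: place 35 ft³, 65 ft³ left
storage unit 3: place 38 ft³, 27 ft³ left
storage unit 4: place 34 ft³, 66 ft³ left
storage unit 4: place 41 ft³, 25 ft³ left
storage unit 5: place 35 ft³, 65 ft³ left
storage unit 5: place 43 ft³, 22 ft³ left
storage unit 6: place 34 ft³, 66 ft³ left
storage unit 6: place 43 ft³, 23 ft³ left
6 storage units × 100 ft³ = 600 ft³; used 447 ft³; unused 153 ft³.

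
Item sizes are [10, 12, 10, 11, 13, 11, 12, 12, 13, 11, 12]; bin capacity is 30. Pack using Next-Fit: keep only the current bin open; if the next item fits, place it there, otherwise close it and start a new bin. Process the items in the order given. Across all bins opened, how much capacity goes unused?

53

10 → bin 1 (remaining 20)
12 → bin 1 (remaining 8)
10 → bin 2 (remaining 20)
11 → bin 2 (remaining 9)
13 → bin 3 (remaining 17)
11 → bin 3 (remaining 6)
12 → bin 4 (remaining 18)
12 → bin 4 (remaining 6)
13 → bin 5 (remaining 17)
11 → bin 5 (remaining 6)
12 → bin 6 (remaining 18)
6 bins × 30 = 180; used 127; unused 53.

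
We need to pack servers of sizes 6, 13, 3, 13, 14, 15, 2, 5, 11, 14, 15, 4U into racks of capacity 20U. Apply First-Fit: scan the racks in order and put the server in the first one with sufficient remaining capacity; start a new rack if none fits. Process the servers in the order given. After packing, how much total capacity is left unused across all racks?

25

rack 1: place 6U, 14U left
rack 1: place 13U, 1U left
rack 2: place 3U, 17U left
rack 2: place 13U, 4U left
rack 3: place 14U, 6U left
rack 4: place 15U, 5U left
rack 2: place 2U, 2U left
rack 3: place 5U, 1U left
rack 5: place 11U, 9U left
rack 6: place 14U, 6U left
rack 7: place 15U, 5U left
rack 4: place 4U, 1U left
7 racks × 20U = 140U; used 115U; unused 25U.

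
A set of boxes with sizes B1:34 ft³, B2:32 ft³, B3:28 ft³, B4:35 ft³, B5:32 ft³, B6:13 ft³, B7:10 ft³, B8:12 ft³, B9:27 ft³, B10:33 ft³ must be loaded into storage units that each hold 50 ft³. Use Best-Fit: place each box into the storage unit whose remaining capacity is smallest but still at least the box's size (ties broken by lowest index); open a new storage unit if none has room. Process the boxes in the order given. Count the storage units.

7 storage units

Put B1 (34 ft³) in storage unit 1; 16 ft³ remain.
Put B2 (32 ft³) in storage unit 2; 18 ft³ remain.
Put B3 (28 ft³) in storage unit 3; 22 ft³ remain.
Put B4 (35 ft³) in storage unit 4; 15 ft³ remain.
Put B5 (32 ft³) in storage unit 5; 18 ft³ remain.
Put B6 (13 ft³) in storage unit 4; 2 ft³ remain.
Put B7 (10 ft³) in storage unit 1; 6 ft³ remain.
Put B8 (12 ft³) in storage unit 2; 6 ft³ remain.
Put B9 (27 ft³) in storage unit 6; 23 ft³ remain.
Put B10 (33 ft³) in storage unit 7; 17 ft³ remain.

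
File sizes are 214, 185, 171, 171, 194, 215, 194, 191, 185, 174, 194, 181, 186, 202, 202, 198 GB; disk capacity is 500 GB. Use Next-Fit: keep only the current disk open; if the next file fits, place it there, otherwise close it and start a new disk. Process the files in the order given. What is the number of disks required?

214 GB → disk 1 (remaining 286 GB)
185 GB → disk 1 (remaining 101 GB)
171 GB → disk 2 (remaining 329 GB)
171 GB → disk 2 (remaining 158 GB)
194 GB → disk 3 (remaining 306 GB)
215 GB → disk 3 (remaining 91 GB)
194 GB → disk 4 (remaining 306 GB)
191 GB → disk 4 (remaining 115 GB)
185 GB → disk 5 (remaining 315 GB)
174 GB → disk 5 (remaining 141 GB)
194 GB → disk 6 (remaining 306 GB)
181 GB → disk 6 (remaining 125 GB)
186 GB → disk 7 (remaining 314 GB)
202 GB → disk 7 (remaining 112 GB)
202 GB → disk 8 (remaining 298 GB)
198 GB → disk 8 (remaining 100 GB)

8 disks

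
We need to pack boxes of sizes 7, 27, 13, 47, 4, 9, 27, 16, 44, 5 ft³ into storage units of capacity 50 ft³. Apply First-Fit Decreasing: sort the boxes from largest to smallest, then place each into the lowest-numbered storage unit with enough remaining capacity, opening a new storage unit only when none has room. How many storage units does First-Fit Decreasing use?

5

Sorted descending: 47, 44, 27, 27, 16, 13, 9, 7, 5, 4.
47 ft³ → storage unit 1 (remaining 3 ft³)
44 ft³ → storage unit 2 (remaining 6 ft³)
27 ft³ → storage unit 3 (remaining 23 ft³)
27 ft³ → storage unit 4 (remaining 23 ft³)
16 ft³ → storage unit 3 (remaining 7 ft³)
13 ft³ → storage unit 4 (remaining 10 ft³)
9 ft³ → storage unit 4 (remaining 1 ft³)
7 ft³ → storage unit 3 (remaining 0 ft³)
5 ft³ → storage unit 2 (remaining 1 ft³)
4 ft³ → storage unit 5 (remaining 46 ft³)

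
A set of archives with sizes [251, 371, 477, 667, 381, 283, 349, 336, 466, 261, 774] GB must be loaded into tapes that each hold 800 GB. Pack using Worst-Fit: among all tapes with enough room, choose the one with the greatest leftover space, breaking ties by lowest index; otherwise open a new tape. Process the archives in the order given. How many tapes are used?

251 GB → tape 1 (remaining 549 GB)
371 GB → tape 1 (remaining 178 GB)
477 GB → tape 2 (remaining 323 GB)
667 GB → tape 3 (remaining 133 GB)
381 GB → tape 4 (remaining 419 GB)
283 GB → tape 4 (remaining 136 GB)
349 GB → tape 5 (remaining 451 GB)
336 GB → tape 5 (remaining 115 GB)
466 GB → tape 6 (remaining 334 GB)
261 GB → tape 6 (remaining 73 GB)
774 GB → tape 7 (remaining 26 GB)

7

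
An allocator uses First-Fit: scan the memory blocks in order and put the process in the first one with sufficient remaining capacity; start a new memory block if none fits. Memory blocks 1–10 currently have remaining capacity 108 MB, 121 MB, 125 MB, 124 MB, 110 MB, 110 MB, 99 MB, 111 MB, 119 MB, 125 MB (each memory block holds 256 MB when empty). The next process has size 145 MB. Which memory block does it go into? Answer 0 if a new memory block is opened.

No memory block has ≥ 145 MB free, so a new memory block is opened.

0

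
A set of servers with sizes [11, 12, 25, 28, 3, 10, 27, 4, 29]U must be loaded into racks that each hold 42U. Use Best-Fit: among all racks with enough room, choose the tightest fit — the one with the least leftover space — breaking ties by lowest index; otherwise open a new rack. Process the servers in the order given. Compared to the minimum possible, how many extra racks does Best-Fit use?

1

Best-Fit: [11,12] [25] [28,3,10] [27,4] [29] → 5 racks.
Total size 149U; any packing needs at least ⌈149/42⌉ = 4 racks.
An optimal packing achieves that bound: [29,12] [28,11,3] [27,10,4] [25] → 4 racks.
Excess: 5 − 4 = 1.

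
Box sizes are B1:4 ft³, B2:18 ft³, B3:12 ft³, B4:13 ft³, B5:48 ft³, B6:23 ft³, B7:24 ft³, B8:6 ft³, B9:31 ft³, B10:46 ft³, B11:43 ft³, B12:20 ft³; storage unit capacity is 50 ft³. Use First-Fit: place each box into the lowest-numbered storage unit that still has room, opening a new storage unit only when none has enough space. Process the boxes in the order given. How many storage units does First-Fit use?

B1 (4 ft³) → storage unit 1 (remaining 46 ft³)
B2 (18 ft³) → storage unit 1 (remaining 28 ft³)
B3 (12 ft³) → storage unit 1 (remaining 16 ft³)
B4 (13 ft³) → storage unit 1 (remaining 3 ft³)
B5 (48 ft³) → storage unit 2 (remaining 2 ft³)
B6 (23 ft³) → storage unit 3 (remaining 27 ft³)
B7 (24 ft³) → storage unit 3 (remaining 3 ft³)
B8 (6 ft³) → storage unit 4 (remaining 44 ft³)
B9 (31 ft³) → storage unit 4 (remaining 13 ft³)
B10 (46 ft³) → storage unit 5 (remaining 4 ft³)
B11 (43 ft³) → storage unit 6 (remaining 7 ft³)
B12 (20 ft³) → storage unit 7 (remaining 30 ft³)
Final storage units: [4,18,12,13] [48] [23,24] [6,31] [46] [43] [20].

7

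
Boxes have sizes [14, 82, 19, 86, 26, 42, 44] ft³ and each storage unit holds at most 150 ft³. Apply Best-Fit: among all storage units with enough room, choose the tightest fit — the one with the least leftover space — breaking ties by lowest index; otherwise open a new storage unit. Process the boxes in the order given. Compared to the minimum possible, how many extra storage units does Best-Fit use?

Best-Fit: [14,82,19,26] [86,42] [44] → 3 storage units.
Total size 313 ft³; any packing needs at least ⌈313/150⌉ = 3 storage units.
So 3 is already optimal.

0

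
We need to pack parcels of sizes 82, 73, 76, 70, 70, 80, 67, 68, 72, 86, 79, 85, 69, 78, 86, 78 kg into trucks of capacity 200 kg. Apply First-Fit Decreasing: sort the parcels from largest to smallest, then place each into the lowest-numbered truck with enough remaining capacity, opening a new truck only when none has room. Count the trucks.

Sorted descending: 86, 86, 85, 82, 80, 79, 78, 78, 76, 73, 72, 70, 70, 69, 68, 67.
truck 1: place 86 kg, 114 kg left
truck 1: place 86 kg, 28 kg left
truck 2: place 85 kg, 115 kg left
truck 2: place 82 kg, 33 kg left
truck 3: place 80 kg, 120 kg left
truck 3: place 79 kg, 41 kg left
truck 4: place 78 kg, 122 kg left
truck 4: place 78 kg, 44 kg left
truck 5: place 76 kg, 124 kg left
truck 5: place 73 kg, 51 kg left
truck 6: place 72 kg, 128 kg left
truck 6: place 70 kg, 58 kg left
truck 7: place 70 kg, 130 kg left
truck 7: place 69 kg, 61 kg left
truck 8: place 68 kg, 132 kg left
truck 8: place 67 kg, 65 kg left

8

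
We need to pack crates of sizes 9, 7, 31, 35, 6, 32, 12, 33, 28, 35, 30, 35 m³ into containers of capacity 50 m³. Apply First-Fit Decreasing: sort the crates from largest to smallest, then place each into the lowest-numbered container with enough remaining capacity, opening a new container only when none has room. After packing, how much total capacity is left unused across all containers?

107

Sorted descending: 35, 35, 35, 33, 32, 31, 30, 28, 12, 9, 7, 6.
35 m³ → container 1 (remaining 15 m³)
35 m³ → container 2 (remaining 15 m³)
35 m³ → container 3 (remaining 15 m³)
33 m³ → container 4 (remaining 17 m³)
32 m³ → container 5 (remaining 18 m³)
31 m³ → container 6 (remaining 19 m³)
30 m³ → container 7 (remaining 20 m³)
28 m³ → container 8 (remaining 22 m³)
12 m³ → container 1 (remaining 3 m³)
9 m³ → container 2 (remaining 6 m³)
7 m³ → container 3 (remaining 8 m³)
6 m³ → container 2 (remaining 0 m³)
8 containers × 50 m³ = 400 m³; used 293 m³; unused 107 m³.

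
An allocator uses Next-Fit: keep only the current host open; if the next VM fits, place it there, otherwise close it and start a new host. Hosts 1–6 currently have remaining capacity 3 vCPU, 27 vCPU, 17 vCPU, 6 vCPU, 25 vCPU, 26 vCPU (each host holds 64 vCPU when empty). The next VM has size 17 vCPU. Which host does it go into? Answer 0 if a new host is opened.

6

Next-Fit only looks at host 6, which has 26 vCPU free.
17 vCPU fits there.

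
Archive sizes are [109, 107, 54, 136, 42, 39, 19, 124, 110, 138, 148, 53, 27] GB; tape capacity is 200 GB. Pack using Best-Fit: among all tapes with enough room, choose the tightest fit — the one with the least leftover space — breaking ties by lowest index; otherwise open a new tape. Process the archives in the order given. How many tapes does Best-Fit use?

Put 109 GB in tape 1; 91 GB remain.
Put 107 GB in tape 2; 93 GB remain.
Put 54 GB in tape 1; 37 GB remain.
Put 136 GB in tape 3; 64 GB remain.
Put 42 GB in tape 3; 22 GB remain.
Put 39 GB in tape 2; 54 GB remain.
Put 19 GB in tape 3; 3 GB remain.
Put 124 GB in tape 4; 76 GB remain.
Put 110 GB in tape 5; 90 GB remain.
Put 138 GB in tape 6; 62 GB remain.
Put 148 GB in tape 7; 52 GB remain.
Put 53 GB in tape 2; 1 GB remain.
Put 27 GB in tape 1; 10 GB remain.

7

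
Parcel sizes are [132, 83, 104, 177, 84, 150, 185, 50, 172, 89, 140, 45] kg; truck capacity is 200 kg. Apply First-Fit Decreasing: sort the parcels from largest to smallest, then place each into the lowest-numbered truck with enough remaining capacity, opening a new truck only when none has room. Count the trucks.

8

Sorted descending: 185, 177, 172, 150, 140, 132, 104, 89, 84, 83, 50, 45.
Put 185 kg in truck 1; 15 kg remain.
Put 177 kg in truck 2; 23 kg remain.
Put 172 kg in truck 3; 28 kg remain.
Put 150 kg in truck 4; 50 kg remain.
Put 140 kg in truck 5; 60 kg remain.
Put 132 kg in truck 6; 68 kg remain.
Put 104 kg in truck 7; 96 kg remain.
Put 89 kg in truck 7; 7 kg remain.
Put 84 kg in truck 8; 116 kg remain.
Put 83 kg in truck 8; 33 kg remain.
Put 50 kg in truck 4; 0 kg remain.
Put 45 kg in truck 5; 15 kg remain.
Final trucks: [185] [177] [172] [150,50] [140,45] [132] [104,89] [84,83].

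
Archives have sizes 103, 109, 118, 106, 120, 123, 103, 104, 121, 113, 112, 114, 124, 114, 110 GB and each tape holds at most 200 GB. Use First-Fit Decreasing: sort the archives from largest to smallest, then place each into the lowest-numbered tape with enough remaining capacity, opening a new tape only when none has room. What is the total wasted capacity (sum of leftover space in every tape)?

Sorted descending: 124, 123, 121, 120, 118, 114, 114, 113, 112, 110, 109, 106, 104, 103, 103.
Put 124 GB in tape 1; 76 GB remain.
Put 123 GB in tape 2; 77 GB remain.
Put 121 GB in tape 3; 79 GB remain.
Put 120 GB in tape 4; 80 GB remain.
Put 118 GB in tape 5; 82 GB remain.
Put 114 GB in tape 6; 86 GB remain.
Put 114 GB in tape 7; 86 GB remain.
Put 113 GB in tape 8; 87 GB remain.
Put 112 GB in tape 9; 88 GB remain.
Put 110 GB in tape 10; 90 GB remain.
Put 109 GB in tape 11; 91 GB remain.
Put 106 GB in tape 12; 94 GB remain.
Put 104 GB in tape 13; 96 GB remain.
Put 103 GB in tape 14; 97 GB remain.
Put 103 GB in tape 15; 97 GB remain.
15 tapes × 200 GB = 3000 GB; used 1694 GB; unused 1306 GB.

1306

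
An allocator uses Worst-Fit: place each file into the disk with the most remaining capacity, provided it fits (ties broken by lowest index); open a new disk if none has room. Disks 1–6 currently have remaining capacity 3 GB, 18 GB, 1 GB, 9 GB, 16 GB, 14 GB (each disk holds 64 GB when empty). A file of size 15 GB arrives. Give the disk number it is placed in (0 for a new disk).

Disks with room: disk 2 (18 GB), disk 5 (16 GB).
Most room is disk 2 with 18 GB free.

2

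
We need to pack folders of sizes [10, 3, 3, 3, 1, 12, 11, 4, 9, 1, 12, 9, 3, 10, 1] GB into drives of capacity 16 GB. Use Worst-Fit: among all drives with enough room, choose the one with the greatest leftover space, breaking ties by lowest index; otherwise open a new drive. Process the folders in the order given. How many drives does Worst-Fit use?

10 GB → drive 1 (remaining 6 GB)
3 GB → drive 1 (remaining 3 GB)
3 GB → drive 1 (remaining 0 GB)
3 GB → drive 2 (remaining 13 GB)
1 GB → drive 2 (remaining 12 GB)
12 GB → drive 2 (remaining 0 GB)
11 GB → drive 3 (remaining 5 GB)
4 GB → drive 3 (remaining 1 GB)
9 GB → drive 4 (remaining 7 GB)
1 GB → drive 4 (remaining 6 GB)
12 GB → drive 5 (remaining 4 GB)
9 GB → drive 6 (remaining 7 GB)
3 GB → drive 6 (remaining 4 GB)
10 GB → drive 7 (remaining 6 GB)
1 GB → drive 4 (remaining 5 GB)

7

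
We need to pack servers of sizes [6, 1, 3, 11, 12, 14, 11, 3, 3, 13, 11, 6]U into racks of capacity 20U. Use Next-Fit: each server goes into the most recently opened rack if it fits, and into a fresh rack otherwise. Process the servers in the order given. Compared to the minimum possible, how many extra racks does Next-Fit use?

1

Next-Fit: [6,1,3] [11] [12] [14] [11,3,3] [13] [11,6] → 7 racks.
6 servers exceed 10U (half the capacity), and no two of those can share a rack, so at least 6 racks are needed.
An optimal packing achieves that bound: [14,6] [13,6,1] [12,3,3] [11,3] [11] [11] → 6 racks.
Excess: 7 − 6 = 1.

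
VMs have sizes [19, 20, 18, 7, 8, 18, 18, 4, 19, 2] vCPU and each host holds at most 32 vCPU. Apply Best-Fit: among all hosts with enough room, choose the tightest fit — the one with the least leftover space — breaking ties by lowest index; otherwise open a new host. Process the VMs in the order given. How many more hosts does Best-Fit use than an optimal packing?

0

Best-Fit: [19,8,4] [20,7,2] [18] [18] [18] [19] → 6 hosts.
6 VMs exceed 16 vCPU (half the capacity), and no two of those can share a host, so at least 6 hosts are needed.
So 6 is already optimal.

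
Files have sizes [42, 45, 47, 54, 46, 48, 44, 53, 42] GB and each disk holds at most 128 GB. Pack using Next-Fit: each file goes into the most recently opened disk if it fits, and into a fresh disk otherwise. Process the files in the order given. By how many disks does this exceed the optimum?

Next-Fit: [42,45] [47,54] [46,48] [44,53] [42] → 5 disks.
Total size 421 GB; any packing needs at least ⌈421/128⌉ = 4 disks.
An optimal packing achieves that bound: [54,53] [48,47] [46,45] [44,42,42] → 4 disks.
Excess: 5 − 4 = 1.

1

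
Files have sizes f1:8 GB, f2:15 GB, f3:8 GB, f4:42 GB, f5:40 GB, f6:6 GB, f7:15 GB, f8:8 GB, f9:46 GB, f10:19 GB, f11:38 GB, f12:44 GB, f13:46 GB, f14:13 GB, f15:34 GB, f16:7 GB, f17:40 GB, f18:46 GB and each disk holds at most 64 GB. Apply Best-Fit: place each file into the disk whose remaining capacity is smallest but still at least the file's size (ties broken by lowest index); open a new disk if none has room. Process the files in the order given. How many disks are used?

disk 1: place f1 (8 GB), 56 GB left
disk 1: place f2 (15 GB), 41 GB left
disk 1: place f3 (8 GB), 33 GB left
disk 2: place f4 (42 GB), 22 GB left
disk 3: place f5 (40 GB), 24 GB left
disk 2: place f6 (6 GB), 16 GB left
disk 2: place f7 (15 GB), 1 GB left
disk 3: place f8 (8 GB), 16 GB left
disk 4: place f9 (46 GB), 18 GB left
disk 1: place f10 (19 GB), 14 GB left
disk 5: place f11 (38 GB), 26 GB left
disk 6: place f12 (44 GB), 20 GB left
disk 7: place f13 (46 GB), 18 GB left
disk 1: place f14 (13 GB), 1 GB left
disk 8: place f15 (34 GB), 30 GB left
disk 3: place f16 (7 GB), 9 GB left
disk 9: place f17 (40 GB), 24 GB left
disk 10: place f18 (46 GB), 18 GB left

10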